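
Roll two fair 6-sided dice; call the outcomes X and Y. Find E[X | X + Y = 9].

9/2

Outcomes with X + Y = 9: (3,6), (4,5), (5,4), (6,3), each with probability 1/36.
E[X | X + Y = 9] = (3 + 4 + 5 + 6) / 4 = 9/2.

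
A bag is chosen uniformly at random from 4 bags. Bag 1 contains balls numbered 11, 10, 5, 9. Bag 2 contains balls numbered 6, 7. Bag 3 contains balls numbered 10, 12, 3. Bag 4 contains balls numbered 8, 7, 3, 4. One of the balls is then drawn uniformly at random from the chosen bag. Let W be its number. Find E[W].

E[W | bag 1] = (11+10+5+9)/4 = 35/4.
E[W | bag 2] = (6+7)/2 = 13/2.
E[W | bag 3] = (10+12+3)/3 = 25/3.
E[W | bag 4] = (8+7+3+4)/4 = 11/2.
E[W] = (1/4)·(35/4) + (1/4)·(13/2) + (1/4)·(25/3) + (1/4)·(11/2) = 349/48.

349/48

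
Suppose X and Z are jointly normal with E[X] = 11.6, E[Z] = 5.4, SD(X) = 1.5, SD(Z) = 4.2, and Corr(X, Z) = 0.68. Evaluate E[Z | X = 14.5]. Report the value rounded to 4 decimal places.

10.9216

E[Z | X=x] = μ_Z + ρ(σ_Z/σ_X)(x − μ_X) for jointly normal variables.
E[Z | X=14.5] = 5.4 + (0.68)·(4.2/1.5)·(14.5 − (11.6)) = 5.4 + (1.904)·(2.9) = 10.9216.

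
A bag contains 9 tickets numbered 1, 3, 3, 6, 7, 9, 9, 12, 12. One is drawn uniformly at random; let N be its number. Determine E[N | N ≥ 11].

P(N ≥ 11) = 2/9.
Σ over the event: 12·2/9 = 8/3.
E[N | N ≥ 11] = (8/3) / (2/9) = 12.

12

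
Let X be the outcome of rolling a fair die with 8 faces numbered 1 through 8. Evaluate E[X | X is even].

5

Given X is even, X is equally likely to be any of {2, 4, 6, 8}.
E[X | X is even] = (2 + 4 + 6 + 8) / 4 = 5.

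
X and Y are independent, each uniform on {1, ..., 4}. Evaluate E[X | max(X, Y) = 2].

P(max(X, Y) = 2) = 3/16.
Summing X·P(x,y) over outcomes with max(X, Y) = 2 gives 5/16.
E[X | max(X, Y) = 2] = (5/16) / (3/16) = 5/3.

5/3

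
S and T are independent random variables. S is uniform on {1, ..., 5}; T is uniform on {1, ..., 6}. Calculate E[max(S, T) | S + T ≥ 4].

P(S + T ≥ 4) = 9/10.
Summing max(S,T)·P(x,y) over outcomes with S + T ≥ 4 gives 4.
E[max(S, T) | S + T ≥ 4] = (4) / (9/10) = 40/9.

40/9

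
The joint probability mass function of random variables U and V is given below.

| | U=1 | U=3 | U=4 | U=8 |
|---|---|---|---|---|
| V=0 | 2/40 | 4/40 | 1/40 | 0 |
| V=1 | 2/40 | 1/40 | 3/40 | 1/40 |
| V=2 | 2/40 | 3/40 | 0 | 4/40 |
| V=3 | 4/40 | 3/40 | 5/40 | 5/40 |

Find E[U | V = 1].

P(V = 1) = 7/40.
Summing U·P(U=x,V=y) over the conditioning event gives 5/8.
E[U | V = 1] = (5/8) / (7/40) = 25/7.

25/7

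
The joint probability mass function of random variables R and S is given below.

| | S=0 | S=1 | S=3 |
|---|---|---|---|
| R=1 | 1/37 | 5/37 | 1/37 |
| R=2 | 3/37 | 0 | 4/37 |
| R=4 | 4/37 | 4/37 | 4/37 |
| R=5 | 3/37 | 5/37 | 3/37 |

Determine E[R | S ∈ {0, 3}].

P(S ∈ {0, 3}) = 23/37.
Σ R·P over the event = 1·(1/37) + 1·(1/37) + 2·(3/37) + 2·(4/37) + 4·(4/37) + 4·(4/37) + 5·(3/37) + 5·(3/37) = 78/37.
E[R | S ∈ {0, 3}] = (78/37) / (23/37) = 78/23.

78/23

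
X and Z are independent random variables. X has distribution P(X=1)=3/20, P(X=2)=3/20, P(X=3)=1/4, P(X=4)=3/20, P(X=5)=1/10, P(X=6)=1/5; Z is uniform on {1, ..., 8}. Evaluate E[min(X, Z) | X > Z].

P(X > Z) = 5/16.
Summing min(X,Z)·P(x,y) over outcomes with X > Z gives 29/40.
E[min(X, Z) | X > Z] = (29/40) / (5/16) = 58/25.

58/25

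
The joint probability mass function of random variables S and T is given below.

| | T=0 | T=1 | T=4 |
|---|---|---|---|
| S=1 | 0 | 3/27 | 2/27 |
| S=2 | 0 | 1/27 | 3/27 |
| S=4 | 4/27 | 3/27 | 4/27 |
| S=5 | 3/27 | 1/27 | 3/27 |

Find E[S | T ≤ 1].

53/15

P(T ≤ 1) = 5/9.
Σ S·P over the event = 1·(3/27) + 2·(1/27) + 4·(4/27) + 4·(3/27) + 5·(3/27) + 5·(1/27) = 53/27.
E[S | T ≤ 1] = (53/27) / (5/9) = 53/15.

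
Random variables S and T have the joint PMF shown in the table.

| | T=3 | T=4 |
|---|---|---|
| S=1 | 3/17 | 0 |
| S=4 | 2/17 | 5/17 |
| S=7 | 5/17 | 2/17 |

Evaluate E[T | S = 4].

26/7

P(S = 4) = 7/17.
Summing T·P(S=x,T=y) over the conditioning event gives 26/17.
E[T | S = 4] = (26/17) / (7/17) = 26/7.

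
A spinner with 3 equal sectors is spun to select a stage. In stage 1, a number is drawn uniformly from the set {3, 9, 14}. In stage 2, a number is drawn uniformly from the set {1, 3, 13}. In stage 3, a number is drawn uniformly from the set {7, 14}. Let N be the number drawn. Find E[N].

149/18

E[N | stage 1] = (3+9+14)/3 = 26/3.
E[N | stage 2] = (1+3+13)/3 = 17/3.
E[N | stage 3] = (7+14)/2 = 21/2.
E[N] = (1/3)·(26/3) + (1/3)·(17/3) + (1/3)·(21/2) = 149/18.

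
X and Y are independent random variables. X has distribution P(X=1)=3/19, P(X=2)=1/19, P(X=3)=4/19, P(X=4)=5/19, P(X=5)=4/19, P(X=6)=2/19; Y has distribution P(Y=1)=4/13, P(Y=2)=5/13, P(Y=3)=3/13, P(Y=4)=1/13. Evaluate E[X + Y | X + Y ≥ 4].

P(X + Y ≥ 4) = 216/247.
Summing (X+Y)·P(x,y) over outcomes with X + Y ≥ 4 gives 1329/247.
E[X + Y | X + Y ≥ 4] = (1329/247) / (216/247) = 443/72.

443/72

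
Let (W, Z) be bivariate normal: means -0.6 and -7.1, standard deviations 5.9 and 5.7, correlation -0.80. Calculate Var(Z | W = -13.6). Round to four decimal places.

11.6964

Var(Z | W=x) = (1 − ρ²)·σ_Z².
Var(Z | W=-13.6) = (5.7)²·(1 − (-0.80)²) = 32.49·0.36 = 11.6964.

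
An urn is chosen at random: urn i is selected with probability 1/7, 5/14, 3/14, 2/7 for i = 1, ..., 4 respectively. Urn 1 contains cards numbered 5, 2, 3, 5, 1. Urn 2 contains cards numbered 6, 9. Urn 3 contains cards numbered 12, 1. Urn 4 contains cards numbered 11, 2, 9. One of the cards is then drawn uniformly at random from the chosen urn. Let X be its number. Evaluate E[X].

E[X | urn 1] = (5+2+3+5+1)/5 = 16/5.
E[X | urn 2] = (6+9)/2 = 15/2.
E[X | urn 3] = (12+1)/2 = 13/2.
E[X | urn 4] = (11+2+9)/3 = 22/3.
E[X] = (1/7)·(16/5) + (5/14)·(15/2) + (3/14)·(13/2) + (2/7)·(22/3) = 1391/210.

1391/210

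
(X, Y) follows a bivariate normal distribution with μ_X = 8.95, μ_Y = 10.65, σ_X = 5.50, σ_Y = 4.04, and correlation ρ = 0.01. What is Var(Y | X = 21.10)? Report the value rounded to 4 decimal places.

16.3200

The conditional variance in a bivariate normal is σ_Y²(1 − ρ²), independent of x.
Var(Y | X=21.10) = (4.04)²·(1 − (0.01)²) = 16.3216·0.9999 = 16.3200.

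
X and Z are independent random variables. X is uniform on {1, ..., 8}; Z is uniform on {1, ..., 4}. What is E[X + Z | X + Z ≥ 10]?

Outcomes with X + Z ≥ 10: (6,4), (7,3), (7,4), (8,2), (8,3), (8,4), each with probability 1/32.
E[X + Z | X + Z ≥ 10] = (10 + 10 + 11 + 10 + 11 + 12) / 6 = 32/3.

32/3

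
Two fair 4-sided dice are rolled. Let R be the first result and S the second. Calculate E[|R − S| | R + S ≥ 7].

2/3

Outcomes with R + S ≥ 7: (3,4), (4,3), (4,4), each with probability 1/16.
E[|R − S| | R + S ≥ 7] = (1 + 1 + 0) / 3 = 2/3.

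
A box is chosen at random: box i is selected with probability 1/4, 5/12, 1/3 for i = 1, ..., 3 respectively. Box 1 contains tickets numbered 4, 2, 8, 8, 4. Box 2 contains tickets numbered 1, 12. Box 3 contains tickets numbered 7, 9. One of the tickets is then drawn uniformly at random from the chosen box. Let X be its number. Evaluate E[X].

E[X | box 1] = (4+2+8+8+4)/5 = 26/5.
E[X | box 2] = (1+12)/2 = 13/2.
E[X | box 3] = (7+9)/2 = 8.
By the law of total expectation,
E[X] = (1/4)·(26/5) + (5/12)·(13/2) + (1/3)·(8) = 267/40.

267/40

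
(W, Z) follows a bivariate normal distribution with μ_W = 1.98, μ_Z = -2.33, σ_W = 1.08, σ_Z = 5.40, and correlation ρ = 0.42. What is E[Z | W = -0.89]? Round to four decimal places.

For a bivariate normal, E[Z | W=x] = μ_Z + ρ·(σ_Z/σ_W)·(x − μ_W).
E[Z | W=-0.89] = -2.33 + (0.42)·(5.40/1.08)·(-0.89 − (1.98)) = -2.33 + (2.1)·(-2.87) = -8.3570.

-8.3570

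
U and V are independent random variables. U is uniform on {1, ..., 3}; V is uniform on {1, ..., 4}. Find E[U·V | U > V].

11/3

Outcomes with U > V: (2,1), (3,1), (3,2), each with probability 1/12.
E[U·V | U > V] = (2 + 3 + 6) / 3 = 11/3.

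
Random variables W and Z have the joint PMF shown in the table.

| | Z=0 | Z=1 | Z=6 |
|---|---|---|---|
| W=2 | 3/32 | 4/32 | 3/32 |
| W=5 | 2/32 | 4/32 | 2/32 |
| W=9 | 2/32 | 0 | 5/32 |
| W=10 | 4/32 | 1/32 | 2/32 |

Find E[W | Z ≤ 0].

P(Z ≤ 0) = 11/32.
Σ W·P over the event = 2·(3/32) + 5·(2/32) + 9·(2/32) + 10·(4/32) = 37/16.
E[W | Z ≤ 0] = (37/16) / (11/32) = 74/11.

74/11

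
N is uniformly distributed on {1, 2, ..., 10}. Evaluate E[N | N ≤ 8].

9/2

Given N ≤ 8, N is equally likely to be any of {1, 2, 3, 4, 5, 6, 7, 8}.
E[N | N ≤ 8] = (1 + 2 + 3 + 4 + 5 + 6 + 7 + 8) / 8 = 9/2.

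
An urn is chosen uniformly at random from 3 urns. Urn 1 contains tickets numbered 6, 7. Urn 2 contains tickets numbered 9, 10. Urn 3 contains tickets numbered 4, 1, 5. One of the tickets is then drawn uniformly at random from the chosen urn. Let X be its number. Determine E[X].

58/9

E[X | urn 1] = (6+7)/2 = 13/2.
E[X | urn 2] = (9+10)/2 = 19/2.
E[X | urn 3] = (4+1+5)/3 = 10/3.
By the law of total expectation,
E[X] = (1/3)·(13/2) + (1/3)·(19/2) + (1/3)·(10/3) = 58/9.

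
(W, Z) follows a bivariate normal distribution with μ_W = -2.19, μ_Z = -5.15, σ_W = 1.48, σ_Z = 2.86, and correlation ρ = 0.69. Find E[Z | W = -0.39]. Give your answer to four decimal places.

-2.7499

The regression of Z on W has slope ρ·σ_Z/σ_W and passes through (μ_W, μ_Z).
E[Z | W=-0.39] = -5.15 + (0.69)·(2.86/1.48)·(-0.39 − (-2.19)) = -5.15 + (1.3334)·(1.8) = -2.7499.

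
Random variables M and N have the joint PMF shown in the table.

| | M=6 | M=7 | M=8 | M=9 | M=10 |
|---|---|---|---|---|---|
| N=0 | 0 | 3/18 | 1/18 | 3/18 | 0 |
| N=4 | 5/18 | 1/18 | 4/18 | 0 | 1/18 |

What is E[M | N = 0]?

P(N = 0) = 7/18.
Σ M·P over the event = 7·(3/18) + 8·(1/18) + 9·(3/18) = 28/9.
E[M | N = 0] = (28/9) / (7/18) = 8.

8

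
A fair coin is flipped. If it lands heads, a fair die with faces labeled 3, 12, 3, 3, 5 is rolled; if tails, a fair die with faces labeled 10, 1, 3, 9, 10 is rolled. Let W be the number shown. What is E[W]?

59/10

E[W | heads] = (3+12+3+3+5)/5 = 26/5.
E[W | tails] = (10+1+3+9+10)/5 = 33/5.
E[W] = (1/2)·(26/5) + (1/2)·(33/5) = 59/10.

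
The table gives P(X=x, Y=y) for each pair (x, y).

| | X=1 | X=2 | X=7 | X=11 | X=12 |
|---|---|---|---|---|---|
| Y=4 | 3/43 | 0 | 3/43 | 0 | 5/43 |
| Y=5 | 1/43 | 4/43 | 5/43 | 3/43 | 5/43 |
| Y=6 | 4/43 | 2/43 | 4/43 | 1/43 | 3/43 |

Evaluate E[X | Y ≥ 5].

P(Y ≥ 5) = 32/43.
Summing X·P(X=x,Y=y) over the conditioning event gives 220/43.
E[X | Y ≥ 5] = (220/43) / (32/43) = 55/8.

55/8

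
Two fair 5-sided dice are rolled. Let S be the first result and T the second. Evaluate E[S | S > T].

P(S > T) = 2/5.
Summing S·P(x,y) over outcomes with S > T gives 8/5.
E[S | S > T] = (8/5) / (2/5) = 4.

4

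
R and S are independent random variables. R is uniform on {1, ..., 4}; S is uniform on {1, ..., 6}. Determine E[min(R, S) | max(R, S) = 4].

16/7

Outcomes with max(R, S) = 4: (1,4), (2,4), (3,4), (4,1), (4,2), (4,3), (4,4), each with probability 1/24.
E[min(R, S) | max(R, S) = 4] = (1 + 2 + 3 + 1 + 2 + 3 + 4) / 7 = 16/7.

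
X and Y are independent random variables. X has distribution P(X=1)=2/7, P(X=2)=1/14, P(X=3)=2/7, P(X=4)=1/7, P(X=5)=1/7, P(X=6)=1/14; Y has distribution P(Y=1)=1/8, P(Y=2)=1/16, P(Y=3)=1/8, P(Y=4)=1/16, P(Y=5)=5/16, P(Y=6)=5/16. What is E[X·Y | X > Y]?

506/47

P(X > Y) = 47/224.
Summing XY·P(x,y) over outcomes with X > Y gives 253/112.
E[X·Y | X > Y] = (253/112) / (47/224) = 506/47.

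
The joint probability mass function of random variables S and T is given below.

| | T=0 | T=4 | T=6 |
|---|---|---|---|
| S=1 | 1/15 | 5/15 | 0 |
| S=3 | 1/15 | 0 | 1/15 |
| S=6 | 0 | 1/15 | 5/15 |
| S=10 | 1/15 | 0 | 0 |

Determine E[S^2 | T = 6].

63/2

P(T = 6) = 2/5.
Summing S^2·P(S=x,T=y) over the conditioning event gives 63/5.
E[S^2 | T = 6] = (63/5) / (2/5) = 63/2.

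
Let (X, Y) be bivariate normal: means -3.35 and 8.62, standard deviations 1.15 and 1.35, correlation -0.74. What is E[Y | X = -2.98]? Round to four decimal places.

8.2986

The regression of Y on X has slope ρ·σ_Y/σ_X and passes through (μ_X, μ_Y).
E[Y | X=-2.98] = 8.62 + (-0.74)·(1.35/1.15)·(-2.98 − (-3.35)) = 8.62 + (-0.8687)·(0.37) = 8.2986.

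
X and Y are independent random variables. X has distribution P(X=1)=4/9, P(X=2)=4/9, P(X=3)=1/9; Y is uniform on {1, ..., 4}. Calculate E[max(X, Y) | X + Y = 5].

P(X + Y = 5) = 1/4.
Summing max(X,Y)·P(x,y) over outcomes with X + Y = 5 gives 31/36.
E[max(X, Y) | X + Y = 5] = (31/36) / (1/4) = 31/9.

31/9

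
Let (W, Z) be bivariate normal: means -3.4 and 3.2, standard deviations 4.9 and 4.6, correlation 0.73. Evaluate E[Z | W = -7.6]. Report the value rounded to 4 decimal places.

For a bivariate normal, E[Z | W=x] = μ_Z + ρ·(σ_Z/σ_W)·(x − μ_W).
E[Z | W=-7.6] = 3.2 + (0.73)·(4.6/4.9)·(-7.6 − (-3.4)) = 3.2 + (0.68531)·(-4.2) = 0.3217.

0.3217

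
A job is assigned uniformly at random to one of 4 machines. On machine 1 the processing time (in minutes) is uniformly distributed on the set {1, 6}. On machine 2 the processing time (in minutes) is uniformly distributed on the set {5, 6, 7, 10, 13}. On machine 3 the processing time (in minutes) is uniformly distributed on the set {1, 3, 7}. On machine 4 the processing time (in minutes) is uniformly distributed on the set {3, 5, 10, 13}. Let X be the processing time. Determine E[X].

1387/240

E[X | machine 1] = (1+6)/2 = 7/2.
E[X | machine 2] = (5+6+7+10+13)/5 = 41/5.
E[X | machine 3] = (1+3+7)/3 = 11/3.
E[X | machine 4] = (3+5+10+13)/4 = 31/4.
E[X] = (1/4)·(7/2) + (1/4)·(41/5) + (1/4)·(11/3) + (1/4)·(31/4) = 1387/240.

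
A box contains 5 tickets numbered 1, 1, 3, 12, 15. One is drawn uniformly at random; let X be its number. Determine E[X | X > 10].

P(X > 10) = 2/5.
Σ over the event: 12·1/5 + 15·1/5 = 27/5.
E[X | X > 10] = (27/5) / (2/5) = 27/2.

27/2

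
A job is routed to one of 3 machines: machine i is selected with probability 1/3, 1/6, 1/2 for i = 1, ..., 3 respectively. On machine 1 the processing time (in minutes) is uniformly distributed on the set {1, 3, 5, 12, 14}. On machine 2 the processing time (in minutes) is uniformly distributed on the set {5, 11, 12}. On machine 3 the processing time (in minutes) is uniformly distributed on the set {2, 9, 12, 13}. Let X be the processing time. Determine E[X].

151/18

E[X | machine 1] = (1+3+5+12+14)/5 = 7.
E[X | machine 2] = (5+11+12)/3 = 28/3.
E[X | machine 3] = (2+9+12+13)/4 = 9.
By the law of total expectation,
E[X] = (1/3)·(7) + (1/6)·(28/3) + (1/2)·(9) = 151/18.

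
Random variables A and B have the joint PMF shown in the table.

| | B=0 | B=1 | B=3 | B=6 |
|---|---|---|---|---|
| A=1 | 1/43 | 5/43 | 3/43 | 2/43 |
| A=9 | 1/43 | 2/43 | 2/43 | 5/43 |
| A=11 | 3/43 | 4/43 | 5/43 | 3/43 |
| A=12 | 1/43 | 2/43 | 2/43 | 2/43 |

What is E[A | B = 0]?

P(B = 0) = 6/43.
Summing A·P(A=x,B=y) over the conditioning event gives 55/43.
E[A | B = 0] = (55/43) / (6/43) = 55/6.

55/6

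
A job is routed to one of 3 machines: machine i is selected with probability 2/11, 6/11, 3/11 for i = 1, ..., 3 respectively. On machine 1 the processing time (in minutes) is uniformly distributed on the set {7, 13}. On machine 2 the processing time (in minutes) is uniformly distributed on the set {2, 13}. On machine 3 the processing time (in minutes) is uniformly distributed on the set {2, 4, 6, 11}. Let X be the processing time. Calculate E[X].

329/44

E[X | machine 1] = (7+13)/2 = 10.
E[X | machine 2] = (2+13)/2 = 15/2.
E[X | machine 3] = (2+4+6+11)/4 = 23/4.
By the law of total expectation,
E[X] = (2/11)·(10) + (6/11)·(15/2) + (3/11)·(23/4) = 329/44.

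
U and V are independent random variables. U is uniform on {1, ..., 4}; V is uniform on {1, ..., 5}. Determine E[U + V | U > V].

P(U > V) = 3/10.
Summing (U+V)·P(x,y) over outcomes with U > V gives 3/2.
E[U + V | U > V] = (3/2) / (3/10) = 5.

5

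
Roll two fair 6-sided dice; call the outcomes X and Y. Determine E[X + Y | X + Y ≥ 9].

10

Outcomes with X + Y ≥ 9: (3,6), (4,5), (4,6), (5,4), (5,5), (5,6), (6,3), (6,4), (6,5), (6,6), each with probability 1/36.
E[X + Y | X + Y ≥ 9] = (9 + 9 + 10 + 9 + 10 + 11 + 9 + 10 + 11 + 12) / 10 = 10.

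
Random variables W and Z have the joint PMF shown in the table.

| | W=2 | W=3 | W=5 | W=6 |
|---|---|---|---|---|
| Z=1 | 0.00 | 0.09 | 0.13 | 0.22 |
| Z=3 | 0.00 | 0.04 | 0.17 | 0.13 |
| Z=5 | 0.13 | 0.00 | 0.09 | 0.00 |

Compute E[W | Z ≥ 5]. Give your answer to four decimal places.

P(Z ≥ 5) = 0.22.
Σ W·P over the event = 2·(0.13) + 5·(0.09) = 0.71.
E[W | Z ≥ 5] = (0.71) / (0.22) = 3.2273.

3.2273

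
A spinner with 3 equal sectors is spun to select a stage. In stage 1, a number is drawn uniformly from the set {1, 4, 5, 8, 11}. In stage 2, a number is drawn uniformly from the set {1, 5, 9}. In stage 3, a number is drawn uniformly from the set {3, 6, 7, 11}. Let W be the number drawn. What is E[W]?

E[W | stage 1] = (1+4+5+8+11)/5 = 29/5.
E[W | stage 2] = (1+5+9)/3 = 5.
E[W | stage 3] = (3+6+7+11)/4 = 27/4.
By the law of total expectation,
E[W] = (1/3)·(29/5) + (1/3)·(5) + (1/3)·(27/4) = 117/20.

117/20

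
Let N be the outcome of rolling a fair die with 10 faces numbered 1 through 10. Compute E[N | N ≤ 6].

7/2

Given N ≤ 6, N is equally likely to be any of {1, 2, 3, 4, 5, 6}.
E[N | N ≤ 6] = (1 + 2 + 3 + 4 + 5 + 6) / 6 = 7/2.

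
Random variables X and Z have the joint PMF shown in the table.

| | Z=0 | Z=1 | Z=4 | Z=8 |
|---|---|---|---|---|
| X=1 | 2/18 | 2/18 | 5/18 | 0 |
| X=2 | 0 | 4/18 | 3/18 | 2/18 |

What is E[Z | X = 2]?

P(X = 2) = 1/2.
Summing Z·P(X=x,Z=y) over the conditioning event gives 16/9.
E[Z | X = 2] = (16/9) / (1/2) = 32/9.

32/9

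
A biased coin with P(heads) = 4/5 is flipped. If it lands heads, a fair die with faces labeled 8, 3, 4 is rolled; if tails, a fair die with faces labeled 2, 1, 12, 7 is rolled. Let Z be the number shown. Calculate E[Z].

E[Z | heads] = (8+3+4)/3 = 5.
E[Z | tails] = (2+1+12+7)/4 = 11/2.
E[Z] = (4/5)·(5) + (1/5)·(11/2) = 51/10.

51/10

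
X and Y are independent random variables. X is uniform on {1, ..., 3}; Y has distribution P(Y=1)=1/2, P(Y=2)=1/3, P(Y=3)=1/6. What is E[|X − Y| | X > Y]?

11/8

P(X > Y) = 4/9.
Summing |X−Y|·P(x,y) over outcomes with X > Y gives 11/18.
E[|X − Y| | X > Y] = (11/18) / (4/9) = 11/8.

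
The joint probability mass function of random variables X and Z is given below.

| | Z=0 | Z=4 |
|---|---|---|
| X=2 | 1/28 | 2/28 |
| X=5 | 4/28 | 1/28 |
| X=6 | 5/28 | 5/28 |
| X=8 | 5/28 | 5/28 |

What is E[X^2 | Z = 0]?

P(Z = 0) = 15/28.
Σ X^2·P over the event = 4·(1/28) + 25·(4/28) + 36·(5/28) + 64·(5/28) = 151/7.
E[X^2 | Z = 0] = (151/7) / (15/28) = 604/15.

604/15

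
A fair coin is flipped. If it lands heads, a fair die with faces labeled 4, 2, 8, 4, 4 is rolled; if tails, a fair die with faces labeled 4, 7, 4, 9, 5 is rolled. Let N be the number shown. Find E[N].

51/10

E[N | heads] = (4+2+8+4+4)/5 = 22/5.
E[N | tails] = (4+7+4+9+5)/5 = 29/5.
By the law of total expectation,
E[N] = (1/2)·(22/5) + (1/2)·(29/5) = 51/10.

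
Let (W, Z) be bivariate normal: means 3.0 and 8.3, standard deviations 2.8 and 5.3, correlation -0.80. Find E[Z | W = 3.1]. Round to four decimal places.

The regression of Z on W has slope ρ·σ_Z/σ_W and passes through (μ_W, μ_Z).
E[Z | W=3.1] = 8.3 + (-0.80)·(5.3/2.8)·(3.1 − (3.0)) = 8.3 + (-1.5143)·(0.1) = 8.1486.

8.1486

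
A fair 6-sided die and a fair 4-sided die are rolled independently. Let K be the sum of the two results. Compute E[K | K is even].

6

P(K is even) = 1/2.
Σ over the event: 2·1/24 + 4·1/8 + 6·1/6 + 8·1/8 + 10·1/24 = 3.
E[K | K is even] = (3) / (1/2) = 6.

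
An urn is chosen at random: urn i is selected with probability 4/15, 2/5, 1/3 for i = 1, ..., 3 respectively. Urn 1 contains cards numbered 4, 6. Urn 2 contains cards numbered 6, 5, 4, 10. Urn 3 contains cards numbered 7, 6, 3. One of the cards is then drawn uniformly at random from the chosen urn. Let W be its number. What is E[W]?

E[W | urn 1] = (4+6)/2 = 5.
E[W | urn 2] = (6+5+4+10)/4 = 25/4.
E[W | urn 3] = (7+6+3)/3 = 16/3.
By the law of total expectation,
E[W] = (4/15)·(5) + (2/5)·(25/4) + (1/3)·(16/3) = 101/18.

101/18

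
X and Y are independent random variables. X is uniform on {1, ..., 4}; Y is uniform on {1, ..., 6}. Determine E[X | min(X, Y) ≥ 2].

P(min(X, Y) ≥ 2) = 5/8.
Summing X·P(x,y) over outcomes with min(X, Y) ≥ 2 gives 15/8.
E[X | min(X, Y) ≥ 2] = (15/8) / (5/8) = 3.

3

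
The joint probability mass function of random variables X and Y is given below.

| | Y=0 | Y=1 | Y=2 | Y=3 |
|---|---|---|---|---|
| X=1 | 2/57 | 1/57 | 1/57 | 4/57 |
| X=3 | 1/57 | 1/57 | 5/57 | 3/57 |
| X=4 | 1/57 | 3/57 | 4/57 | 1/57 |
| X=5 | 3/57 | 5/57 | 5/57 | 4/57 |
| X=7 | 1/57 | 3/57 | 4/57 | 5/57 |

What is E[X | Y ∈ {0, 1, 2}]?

89/20

P(Y ∈ {0, 1, 2}) = 40/57.
Summing X·P(X=x,Y=y) over the conditioning event gives 178/57.
E[X | Y ∈ {0, 1, 2}] = (178/57) / (40/57) = 89/20.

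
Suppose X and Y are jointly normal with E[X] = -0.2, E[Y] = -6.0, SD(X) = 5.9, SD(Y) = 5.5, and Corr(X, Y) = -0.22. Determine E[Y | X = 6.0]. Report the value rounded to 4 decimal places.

-7.2715

The regression of Y on X has slope ρ·σ_Y/σ_X and passes through (μ_X, μ_Y).
E[Y | X=6.0] = -6.0 + (-0.22)·(5.5/5.9)·(6.0 − (-0.2)) = -6.0 + (-0.20508)·(6.2) = -7.2715.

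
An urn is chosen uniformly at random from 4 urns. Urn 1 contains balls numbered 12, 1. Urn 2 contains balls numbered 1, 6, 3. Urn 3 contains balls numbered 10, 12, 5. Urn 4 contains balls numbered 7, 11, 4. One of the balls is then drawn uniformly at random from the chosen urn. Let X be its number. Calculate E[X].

E[X | urn 1] = (12+1)/2 = 13/2.
E[X | urn 2] = (1+6+3)/3 = 10/3.
E[X | urn 3] = (10+12+5)/3 = 9.
E[X | urn 4] = (7+11+4)/3 = 22/3.
E[X] = (1/4)·(13/2) + (1/4)·(10/3) + (1/4)·(9) + (1/4)·(22/3) = 157/24.

157/24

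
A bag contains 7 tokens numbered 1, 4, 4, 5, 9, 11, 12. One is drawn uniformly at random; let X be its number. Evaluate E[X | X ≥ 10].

23/2

P(X ≥ 10) = 2/7.
Σ over the event: 11·1/7 + 12·1/7 = 23/7.
E[X | X ≥ 10] = (23/7) / (2/7) = 23/2.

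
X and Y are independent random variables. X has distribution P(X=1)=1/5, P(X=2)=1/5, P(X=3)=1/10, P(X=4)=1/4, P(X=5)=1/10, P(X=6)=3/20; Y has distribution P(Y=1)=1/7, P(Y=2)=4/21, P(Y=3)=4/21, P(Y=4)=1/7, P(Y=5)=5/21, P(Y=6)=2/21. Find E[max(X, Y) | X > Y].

P(X > Y) = 83/210.
Summing max(X,Y)·P(x,y) over outcomes with X > Y gives 64/35.
E[max(X, Y) | X > Y] = (64/35) / (83/210) = 384/83.

384/83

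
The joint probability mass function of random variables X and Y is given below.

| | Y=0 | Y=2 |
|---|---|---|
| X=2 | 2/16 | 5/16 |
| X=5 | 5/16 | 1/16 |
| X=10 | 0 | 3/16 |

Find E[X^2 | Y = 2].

P(Y = 2) = 9/16.
Σ X^2·P over the event = 4·(5/16) + 25·(1/16) + 100·(3/16) = 345/16.
E[X^2 | Y = 2] = (345/16) / (9/16) = 115/3.

115/3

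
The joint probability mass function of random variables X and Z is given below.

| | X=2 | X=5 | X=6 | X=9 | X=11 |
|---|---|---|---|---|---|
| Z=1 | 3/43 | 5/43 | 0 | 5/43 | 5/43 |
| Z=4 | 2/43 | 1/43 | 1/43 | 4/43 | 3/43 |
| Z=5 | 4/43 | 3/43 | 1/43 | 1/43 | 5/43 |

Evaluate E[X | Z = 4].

P(Z = 4) = 11/43.
Σ X·P over the event = 2·(2/43) + 5·(1/43) + 6·(1/43) + 9·(4/43) + 11·(3/43) = 84/43.
E[X | Z = 4] = (84/43) / (11/43) = 84/11.

84/11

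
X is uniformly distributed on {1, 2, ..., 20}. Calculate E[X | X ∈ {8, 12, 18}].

38/3

P(X ∈ {8, 12, 18}) = 3/20.
Σ over the event: 8·1/20 + 12·1/20 + 18·1/20 = 19/10.
E[X | X ∈ {8, 12, 18}] = (19/10) / (3/20) = 38/3.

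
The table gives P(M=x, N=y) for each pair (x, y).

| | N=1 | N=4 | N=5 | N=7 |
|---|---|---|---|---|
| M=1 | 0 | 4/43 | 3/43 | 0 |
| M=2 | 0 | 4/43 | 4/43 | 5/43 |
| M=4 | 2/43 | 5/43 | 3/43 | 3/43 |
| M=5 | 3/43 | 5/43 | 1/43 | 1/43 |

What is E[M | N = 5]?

28/11

P(N = 5) = 11/43.
Summing M·P(M=x,N=y) over the conditioning event gives 28/43.
E[M | N = 5] = (28/43) / (11/43) = 28/11.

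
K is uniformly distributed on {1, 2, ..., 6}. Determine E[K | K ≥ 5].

Given K ≥ 5, K is equally likely to be any of {5, 6}.
E[K | K ≥ 5] = (5 + 6) / 2 = 11/2.

11/2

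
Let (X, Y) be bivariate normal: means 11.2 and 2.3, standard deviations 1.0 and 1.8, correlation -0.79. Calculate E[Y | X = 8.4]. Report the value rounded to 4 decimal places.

6.2816

The regression of Y on X has slope ρ·σ_Y/σ_X and passes through (μ_X, μ_Y).
E[Y | X=8.4] = 2.3 + (-0.79)·(1.8/1.0)·(8.4 − (11.2)) = 2.3 + (-1.422)·(-2.8) = 6.2816.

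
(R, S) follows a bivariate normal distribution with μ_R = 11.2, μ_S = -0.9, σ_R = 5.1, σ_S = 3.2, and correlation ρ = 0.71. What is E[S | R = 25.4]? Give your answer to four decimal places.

5.4260

For a bivariate normal, E[S | R=x] = μ_S + ρ·(σ_S/σ_R)·(x − μ_R).
E[S | R=25.4] = -0.9 + (0.71)·(3.2/5.1)·(25.4 − (11.2)) = -0.9 + (0.44549)·(14.2) = 5.4260.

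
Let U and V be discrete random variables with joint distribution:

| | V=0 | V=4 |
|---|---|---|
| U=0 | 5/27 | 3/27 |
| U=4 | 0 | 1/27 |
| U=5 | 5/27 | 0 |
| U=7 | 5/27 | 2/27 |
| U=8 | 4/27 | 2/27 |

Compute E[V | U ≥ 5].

8/9

P(U ≥ 5) = 2/3.
Σ V·P over the event = 0·(5/27) + 0·(5/27) + 4·(2/27) + 0·(4/27) + 4·(2/27) = 16/27.
E[V | U ≥ 5] = (16/27) / (2/3) = 8/9.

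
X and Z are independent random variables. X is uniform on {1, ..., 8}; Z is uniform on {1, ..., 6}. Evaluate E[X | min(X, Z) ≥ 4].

P(min(X, Z) ≥ 4) = 5/16.
Summing X·P(x,y) over outcomes with min(X, Z) ≥ 4 gives 15/8.
E[X | min(X, Z) ≥ 4] = (15/8) / (5/16) = 6.

6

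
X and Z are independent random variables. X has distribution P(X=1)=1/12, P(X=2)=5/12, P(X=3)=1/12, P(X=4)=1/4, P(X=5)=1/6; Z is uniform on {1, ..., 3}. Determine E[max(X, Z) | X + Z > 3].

P(X + Z > 3) = 29/36.
Summing max(X,Z)·P(x,y) over outcomes with X + Z > 3 gives 103/36.
E[max(X, Z) | X + Z > 3] = (103/36) / (29/36) = 103/29.

103/29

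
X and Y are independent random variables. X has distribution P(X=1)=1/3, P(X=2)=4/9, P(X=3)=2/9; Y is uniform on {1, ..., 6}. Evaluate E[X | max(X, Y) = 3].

29/13

P(max(X, Y) = 3) = 13/54.
Summing X·P(x,y) over outcomes with max(X, Y) = 3 gives 29/54.
E[X | max(X, Y) = 3] = (29/54) / (13/54) = 29/13.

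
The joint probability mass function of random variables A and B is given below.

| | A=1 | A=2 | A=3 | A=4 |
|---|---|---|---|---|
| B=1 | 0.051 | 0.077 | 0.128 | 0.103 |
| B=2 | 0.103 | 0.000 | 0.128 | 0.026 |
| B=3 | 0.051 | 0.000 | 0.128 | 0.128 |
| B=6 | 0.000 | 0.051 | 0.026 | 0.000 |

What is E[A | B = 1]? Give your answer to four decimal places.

P(B = 1) = 0.359.
Σ A·P over the event = 1·(0.051) + 2·(0.077) + 3·(0.128) + 4·(0.103) = 1.001.
E[A | B = 1] = (1.001) / (0.359) = 2.7883.

2.7883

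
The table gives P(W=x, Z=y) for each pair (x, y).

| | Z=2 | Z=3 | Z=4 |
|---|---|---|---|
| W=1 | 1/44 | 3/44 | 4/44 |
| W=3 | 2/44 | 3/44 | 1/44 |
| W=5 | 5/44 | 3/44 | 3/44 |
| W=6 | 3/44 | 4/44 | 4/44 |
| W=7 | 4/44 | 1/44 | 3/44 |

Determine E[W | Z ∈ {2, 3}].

136/29

P(Z ∈ {2, 3}) = 29/44.
Summing W·P(W=x,Z=y) over the conditioning event gives 34/11.
E[W | Z ∈ {2, 3}] = (34/11) / (29/44) = 136/29.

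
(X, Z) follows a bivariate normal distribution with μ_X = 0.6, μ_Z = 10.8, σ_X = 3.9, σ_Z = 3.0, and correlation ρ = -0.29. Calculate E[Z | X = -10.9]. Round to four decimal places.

For a bivariate normal, E[Z | X=x] = μ_Z + ρ·(σ_Z/σ_X)·(x − μ_X).
E[Z | X=-10.9] = 10.8 + (-0.29)·(3.0/3.9)·(-10.9 − (0.6)) = 10.8 + (-0.22308)·(-11.5) = 13.3654.

13.3654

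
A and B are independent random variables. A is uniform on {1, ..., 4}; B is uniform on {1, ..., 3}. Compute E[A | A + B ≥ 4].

26/9

Outcomes with A + B ≥ 4: (1,3), (2,2), (2,3), (3,1), (3,2), (3,3), (4,1), (4,2), (4,3), each with probability 1/12.
E[A | A + B ≥ 4] = (1 + 2 + 2 + 3 + 3 + 3 + 4 + 4 + 4) / 9 = 26/9.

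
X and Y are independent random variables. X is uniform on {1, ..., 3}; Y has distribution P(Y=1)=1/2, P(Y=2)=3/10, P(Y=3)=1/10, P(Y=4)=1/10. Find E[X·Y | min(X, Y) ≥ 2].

P(min(X, Y) ≥ 2) = 1/3.
Summing XY·P(x,y) over outcomes with min(X, Y) ≥ 2 gives 13/6.
E[X·Y | min(X, Y) ≥ 2] = (13/6) / (1/3) = 13/2.

13/2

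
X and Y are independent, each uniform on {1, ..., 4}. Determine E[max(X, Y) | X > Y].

Outcomes with X > Y: (2,1), (3,1), (3,2), (4,1), (4,2), (4,3), each with probability 1/16.
E[max(X, Y) | X > Y] = (2 + 3 + 3 + 4 + 4 + 4) / 6 = 10/3.

10/3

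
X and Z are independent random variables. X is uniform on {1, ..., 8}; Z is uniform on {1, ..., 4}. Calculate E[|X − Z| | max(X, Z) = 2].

P(max(X, Z) = 2) = 3/32.
Summing |X−Z|·P(x,y) over outcomes with max(X, Z) = 2 gives 1/16.
E[|X − Z| | max(X, Z) = 2] = (1/16) / (3/32) = 2/3.

2/3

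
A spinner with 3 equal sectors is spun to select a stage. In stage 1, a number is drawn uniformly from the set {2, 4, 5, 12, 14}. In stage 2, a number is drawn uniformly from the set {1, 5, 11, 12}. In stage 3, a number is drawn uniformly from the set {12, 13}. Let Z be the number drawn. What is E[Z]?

E[Z | stage 1] = (2+4+5+12+14)/5 = 37/5.
E[Z | stage 2] = (1+5+11+12)/4 = 29/4.
E[Z | stage 3] = (12+13)/2 = 25/2.
By the law of total expectation,
E[Z] = (1/3)·(37/5) + (1/3)·(29/4) + (1/3)·(25/2) = 181/20.

181/20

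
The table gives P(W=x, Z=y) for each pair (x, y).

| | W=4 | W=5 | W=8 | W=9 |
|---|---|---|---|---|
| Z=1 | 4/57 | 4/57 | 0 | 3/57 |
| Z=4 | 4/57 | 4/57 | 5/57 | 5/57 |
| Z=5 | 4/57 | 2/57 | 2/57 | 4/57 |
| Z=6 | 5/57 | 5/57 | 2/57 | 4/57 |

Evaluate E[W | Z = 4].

P(Z = 4) = 6/19.
Σ W·P over the event = 4·(4/57) + 5·(4/57) + 8·(5/57) + 9·(5/57) = 121/57.
E[W | Z = 4] = (121/57) / (6/19) = 121/18.

121/18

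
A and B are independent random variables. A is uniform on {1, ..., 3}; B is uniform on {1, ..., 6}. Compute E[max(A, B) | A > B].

Outcomes with A > B: (2,1), (3,1), (3,2), each with probability 1/18.
E[max(A, B) | A > B] = (2 + 3 + 3) / 3 = 8/3.

8/3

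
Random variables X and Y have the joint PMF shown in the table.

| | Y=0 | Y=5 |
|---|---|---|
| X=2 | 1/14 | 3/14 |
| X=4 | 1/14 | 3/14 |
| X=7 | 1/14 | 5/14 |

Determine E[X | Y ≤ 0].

P(Y ≤ 0) = 3/14.
Σ X·P over the event = 2·(1/14) + 4·(1/14) + 7·(1/14) = 13/14.
E[X | Y ≤ 0] = (13/14) / (3/14) = 13/3.

13/3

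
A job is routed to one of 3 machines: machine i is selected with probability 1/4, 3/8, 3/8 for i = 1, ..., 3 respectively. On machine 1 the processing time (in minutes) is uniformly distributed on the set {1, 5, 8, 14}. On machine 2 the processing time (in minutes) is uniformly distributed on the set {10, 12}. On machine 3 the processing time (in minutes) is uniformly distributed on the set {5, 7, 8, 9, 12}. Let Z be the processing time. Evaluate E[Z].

179/20

E[Z | machine 1] = (1+5+8+14)/4 = 7.
E[Z | machine 2] = (10+12)/2 = 11.
E[Z | machine 3] = (5+7+8+9+12)/5 = 41/5.
E[Z] = (1/4)·(7) + (3/8)·(11) + (3/8)·(41/5) = 179/20.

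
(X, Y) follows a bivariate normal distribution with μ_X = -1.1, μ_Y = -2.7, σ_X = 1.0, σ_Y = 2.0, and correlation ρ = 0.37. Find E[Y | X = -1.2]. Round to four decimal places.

-2.7740

The regression of Y on X has slope ρ·σ_Y/σ_X and passes through (μ_X, μ_Y).
E[Y | X=-1.2] = -2.7 + (0.37)·(2.0/1.0)·(-1.2 − (-1.1)) = -2.7 + (0.74)·(-0.1) = -2.7740.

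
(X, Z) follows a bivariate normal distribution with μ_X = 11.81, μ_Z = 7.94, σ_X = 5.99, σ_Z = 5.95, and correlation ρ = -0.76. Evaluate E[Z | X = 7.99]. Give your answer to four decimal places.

10.8238

E[Z | X=x] = μ_Z + ρ(σ_Z/σ_X)(x − μ_X) for jointly normal variables.
E[Z | X=7.99] = 7.94 + (-0.76)·(5.95/5.99)·(7.99 − (11.81)) = 7.94 + (-0.75492)·(-3.82) = 10.8238.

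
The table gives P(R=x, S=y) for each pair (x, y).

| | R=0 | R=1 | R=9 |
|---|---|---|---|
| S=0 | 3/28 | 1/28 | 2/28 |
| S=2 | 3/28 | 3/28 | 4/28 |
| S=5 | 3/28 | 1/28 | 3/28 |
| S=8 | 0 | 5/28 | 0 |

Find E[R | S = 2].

39/10

P(S = 2) = 5/14.
Σ R·P over the event = 0·(3/28) + 1·(3/28) + 9·(4/28) = 39/28.
E[R | S = 2] = (39/28) / (5/14) = 39/10.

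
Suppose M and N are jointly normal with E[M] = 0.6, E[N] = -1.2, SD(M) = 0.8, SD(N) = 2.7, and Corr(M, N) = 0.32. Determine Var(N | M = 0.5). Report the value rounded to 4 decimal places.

6.5435

The conditional variance in a bivariate normal is σ_N²(1 − ρ²), independent of x.
Var(N | M=0.5) = (2.7)²·(1 − (0.32)²) = 7.29·0.8976 = 6.5435.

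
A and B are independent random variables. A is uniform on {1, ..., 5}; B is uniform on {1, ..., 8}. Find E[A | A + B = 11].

4

P(A + B = 11) = 3/40.
Summing A·P(x,y) over outcomes with A + B = 11 gives 3/10.
E[A | A + B = 11] = (3/10) / (3/40) = 4.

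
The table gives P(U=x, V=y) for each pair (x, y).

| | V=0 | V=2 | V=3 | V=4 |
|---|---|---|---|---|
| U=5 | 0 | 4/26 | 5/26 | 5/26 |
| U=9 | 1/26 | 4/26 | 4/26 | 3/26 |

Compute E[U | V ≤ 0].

9

P(V ≤ 0) = 1/26.
Σ U·P over the event = 9·(1/26) = 9/26.
E[U | V ≤ 0] = (9/26) / (1/26) = 9.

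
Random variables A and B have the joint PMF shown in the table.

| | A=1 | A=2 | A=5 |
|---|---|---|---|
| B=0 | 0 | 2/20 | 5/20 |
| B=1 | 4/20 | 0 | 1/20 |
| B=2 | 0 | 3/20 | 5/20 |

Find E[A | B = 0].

29/7

P(B = 0) = 7/20.
Σ A·P over the event = 2·(2/20) + 5·(5/20) = 29/20.
E[A | B = 0] = (29/20) / (7/20) = 29/7.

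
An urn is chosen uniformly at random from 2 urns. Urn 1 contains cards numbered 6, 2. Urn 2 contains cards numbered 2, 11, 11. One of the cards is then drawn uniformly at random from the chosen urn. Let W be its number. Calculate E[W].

E[W | urn 1] = (6+2)/2 = 4.
E[W | urn 2] = (2+11+11)/3 = 8.
By the law of total expectation,
E[W] = (1/2)·(4) + (1/2)·(8) = 6.

6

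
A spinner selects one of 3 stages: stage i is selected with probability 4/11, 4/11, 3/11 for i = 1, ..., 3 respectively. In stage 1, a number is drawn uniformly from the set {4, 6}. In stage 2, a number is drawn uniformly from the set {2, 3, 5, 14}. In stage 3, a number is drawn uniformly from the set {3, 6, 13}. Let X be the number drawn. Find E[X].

6

E[X | stage 1] = (4+6)/2 = 5.
E[X | stage 2] = (2+3+5+14)/4 = 6.
E[X | stage 3] = (3+6+13)/3 = 22/3.
By the law of total expectation,
E[X] = (4/11)·(5) + (4/11)·(6) + (3/11)·(22/3) = 6.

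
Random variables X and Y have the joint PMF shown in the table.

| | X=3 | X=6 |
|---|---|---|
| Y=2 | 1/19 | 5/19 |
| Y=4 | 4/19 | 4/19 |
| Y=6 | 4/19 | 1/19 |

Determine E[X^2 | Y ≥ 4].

P(Y ≥ 4) = 13/19.
Σ X^2·P over the event = 9·(4/19) + 9·(4/19) + 36·(4/19) + 36·(1/19) = 252/19.
E[X^2 | Y ≥ 4] = (252/19) / (13/19) = 252/13.

252/13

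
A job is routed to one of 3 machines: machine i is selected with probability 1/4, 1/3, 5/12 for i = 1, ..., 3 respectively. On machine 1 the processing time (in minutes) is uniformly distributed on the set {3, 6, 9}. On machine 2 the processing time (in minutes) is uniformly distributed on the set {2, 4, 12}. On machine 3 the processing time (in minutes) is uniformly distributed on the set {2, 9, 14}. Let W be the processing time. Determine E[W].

E[W | machine 1] = (3+6+9)/3 = 6.
E[W | machine 2] = (2+4+12)/3 = 6.
E[W | machine 3] = (2+9+14)/3 = 25/3.
By the law of total expectation,
E[W] = (1/4)·(6) + (1/3)·(6) + (5/12)·(25/3) = 251/36.

251/36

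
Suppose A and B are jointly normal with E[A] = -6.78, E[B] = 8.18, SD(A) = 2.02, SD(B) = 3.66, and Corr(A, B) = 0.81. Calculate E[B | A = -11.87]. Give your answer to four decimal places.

0.7098

For a bivariate normal, E[B | A=x] = μ_B + ρ·(σ_B/σ_A)·(x − μ_A).
E[B | A=-11.87] = 8.18 + (0.81)·(3.66/2.02)·(-11.87 − (-6.78)) = 8.18 + (1.46762)·(-5.09) = 0.7098.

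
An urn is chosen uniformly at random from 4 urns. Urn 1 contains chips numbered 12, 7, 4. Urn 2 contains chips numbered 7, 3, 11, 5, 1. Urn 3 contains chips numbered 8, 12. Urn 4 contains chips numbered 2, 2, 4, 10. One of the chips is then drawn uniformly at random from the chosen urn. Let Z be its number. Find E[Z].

E[Z | urn 1] = (12+7+4)/3 = 23/3.
E[Z | urn 2] = (7+3+11+5+1)/5 = 27/5.
E[Z | urn 3] = (8+12)/2 = 10.
E[Z | urn 4] = (2+2+4+10)/4 = 9/2.
E[Z] = (1/4)·(23/3) + (1/4)·(27/5) + (1/4)·(10) + (1/4)·(9/2) = 827/120.

827/120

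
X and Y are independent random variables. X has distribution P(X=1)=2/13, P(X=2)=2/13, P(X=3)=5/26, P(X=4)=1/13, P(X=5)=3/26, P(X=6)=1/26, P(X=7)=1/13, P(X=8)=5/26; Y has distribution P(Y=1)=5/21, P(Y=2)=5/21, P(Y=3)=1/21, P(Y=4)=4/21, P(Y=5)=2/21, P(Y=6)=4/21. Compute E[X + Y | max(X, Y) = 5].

607/81

P(max(X, Y) = 5) = 27/182.
Summing (X+Y)·P(x,y) over outcomes with max(X, Y) = 5 gives 607/546.
E[X + Y | max(X, Y) = 5] = (607/546) / (27/182) = 607/81.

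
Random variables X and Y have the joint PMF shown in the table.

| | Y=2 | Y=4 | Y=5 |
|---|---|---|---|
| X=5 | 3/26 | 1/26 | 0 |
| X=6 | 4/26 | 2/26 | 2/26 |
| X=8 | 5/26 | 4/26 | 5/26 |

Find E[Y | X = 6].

13/4

P(X = 6) = 4/13.
Σ Y·P over the event = 2·(4/26) + 4·(2/26) + 5·(2/26) = 1.
E[Y | X = 6] = (1) / (4/13) = 13/4.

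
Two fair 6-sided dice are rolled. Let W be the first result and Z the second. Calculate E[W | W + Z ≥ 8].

14/3

P(W + Z ≥ 8) = 5/12.
Summing W·P(x,y) over outcomes with W + Z ≥ 8 gives 35/18.
E[W | W + Z ≥ 8] = (35/18) / (5/12) = 14/3.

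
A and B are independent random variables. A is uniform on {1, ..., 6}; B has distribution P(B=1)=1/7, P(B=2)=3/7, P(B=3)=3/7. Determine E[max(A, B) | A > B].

119/26

P(A > B) = 13/21.
Summing max(A,B)·P(x,y) over outcomes with A > B gives 17/6.
E[max(A, B) | A > B] = (17/6) / (13/21) = 119/26.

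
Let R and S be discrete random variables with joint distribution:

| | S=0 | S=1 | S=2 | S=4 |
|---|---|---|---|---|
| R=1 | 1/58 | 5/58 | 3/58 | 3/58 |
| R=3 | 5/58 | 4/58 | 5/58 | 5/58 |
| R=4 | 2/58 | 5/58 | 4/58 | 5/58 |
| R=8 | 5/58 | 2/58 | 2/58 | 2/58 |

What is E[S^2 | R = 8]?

P(R = 8) = 11/58.
Σ S^2·P over the event = 0·(5/58) + 1·(2/58) + 4·(2/58) + 16·(2/58) = 21/29.
E[S^2 | R = 8] = (21/29) / (11/58) = 42/11.

42/11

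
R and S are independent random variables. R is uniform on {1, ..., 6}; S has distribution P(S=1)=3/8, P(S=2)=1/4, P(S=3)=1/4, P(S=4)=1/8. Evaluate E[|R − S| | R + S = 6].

9/4

P(R + S = 6) = 1/6.
Summing |R−S|·P(x,y) over outcomes with R + S = 6 gives 3/8.
E[|R − S| | R + S = 6] = (3/8) / (1/6) = 9/4.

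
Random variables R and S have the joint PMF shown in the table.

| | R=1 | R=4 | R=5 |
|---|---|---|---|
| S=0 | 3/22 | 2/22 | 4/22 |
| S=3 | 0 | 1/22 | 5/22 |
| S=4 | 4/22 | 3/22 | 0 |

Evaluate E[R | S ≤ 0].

P(S ≤ 0) = 9/22.
Σ R·P over the event = 1·(3/22) + 4·(2/22) + 5·(4/22) = 31/22.
E[R | S ≤ 0] = (31/22) / (9/22) = 31/9.

31/9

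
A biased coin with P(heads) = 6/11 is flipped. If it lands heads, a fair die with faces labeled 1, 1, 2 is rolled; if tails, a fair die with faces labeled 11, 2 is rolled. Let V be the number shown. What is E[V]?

81/22

E[V | heads] = (1+1+2)/3 = 4/3.
E[V | tails] = (11+2)/2 = 13/2.
E[V] = (6/11)·(4/3) + (5/11)·(13/2) = 81/22.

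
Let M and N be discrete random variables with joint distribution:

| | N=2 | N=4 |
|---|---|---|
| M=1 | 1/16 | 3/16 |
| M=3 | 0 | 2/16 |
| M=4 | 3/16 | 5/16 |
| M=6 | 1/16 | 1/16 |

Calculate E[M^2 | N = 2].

P(N = 2) = 5/16.
Σ M^2·P over the event = 1·(1/16) + 16·(3/16) + 36·(1/16) = 85/16.
E[M^2 | N = 2] = (85/16) / (5/16) = 17.

17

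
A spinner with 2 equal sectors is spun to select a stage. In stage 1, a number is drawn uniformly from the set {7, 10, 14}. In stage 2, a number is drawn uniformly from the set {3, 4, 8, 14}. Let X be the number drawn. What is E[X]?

E[X | stage 1] = (7+10+14)/3 = 31/3.
E[X | stage 2] = (3+4+8+14)/4 = 29/4.
E[X] = (1/2)·(31/3) + (1/2)·(29/4) = 211/24.

211/24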